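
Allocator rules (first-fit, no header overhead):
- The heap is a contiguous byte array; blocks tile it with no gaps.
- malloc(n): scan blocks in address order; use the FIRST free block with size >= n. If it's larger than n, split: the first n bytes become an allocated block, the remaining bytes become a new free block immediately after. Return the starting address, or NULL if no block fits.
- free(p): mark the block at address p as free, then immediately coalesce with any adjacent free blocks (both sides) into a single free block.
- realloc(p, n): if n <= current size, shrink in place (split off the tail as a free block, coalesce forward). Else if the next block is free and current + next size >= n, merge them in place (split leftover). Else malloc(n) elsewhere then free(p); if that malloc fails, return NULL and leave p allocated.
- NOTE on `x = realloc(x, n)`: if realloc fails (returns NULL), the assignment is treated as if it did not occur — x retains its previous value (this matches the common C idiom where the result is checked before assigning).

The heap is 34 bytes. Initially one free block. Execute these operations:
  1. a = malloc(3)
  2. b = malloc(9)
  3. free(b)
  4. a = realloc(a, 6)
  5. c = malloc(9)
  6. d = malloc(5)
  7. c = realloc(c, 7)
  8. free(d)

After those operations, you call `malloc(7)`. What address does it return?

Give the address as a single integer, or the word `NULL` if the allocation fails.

Answer: 13

Derivation:
Op 1: a = malloc(3) -> a = 0; heap: [0-2 ALLOC][3-33 FREE]
Op 2: b = malloc(9) -> b = 3; heap: [0-2 ALLOC][3-11 ALLOC][12-33 FREE]
Op 3: free(b) -> (freed b); heap: [0-2 ALLOC][3-33 FREE]
Op 4: a = realloc(a, 6) -> a = 0; heap: [0-5 ALLOC][6-33 FREE]
Op 5: c = malloc(9) -> c = 6; heap: [0-5 ALLOC][6-14 ALLOC][15-33 FREE]
Op 6: d = malloc(5) -> d = 15; heap: [0-5 ALLOC][6-14 ALLOC][15-19 ALLOC][20-33 FREE]
Op 7: c = realloc(c, 7) -> c = 6; heap: [0-5 ALLOC][6-12 ALLOC][13-14 FREE][15-19 ALLOC][20-33 FREE]
Op 8: free(d) -> (freed d); heap: [0-5 ALLOC][6-12 ALLOC][13-33 FREE]
malloc(7): first-fit scan over [0-5 ALLOC][6-12 ALLOC][13-33 FREE] -> 13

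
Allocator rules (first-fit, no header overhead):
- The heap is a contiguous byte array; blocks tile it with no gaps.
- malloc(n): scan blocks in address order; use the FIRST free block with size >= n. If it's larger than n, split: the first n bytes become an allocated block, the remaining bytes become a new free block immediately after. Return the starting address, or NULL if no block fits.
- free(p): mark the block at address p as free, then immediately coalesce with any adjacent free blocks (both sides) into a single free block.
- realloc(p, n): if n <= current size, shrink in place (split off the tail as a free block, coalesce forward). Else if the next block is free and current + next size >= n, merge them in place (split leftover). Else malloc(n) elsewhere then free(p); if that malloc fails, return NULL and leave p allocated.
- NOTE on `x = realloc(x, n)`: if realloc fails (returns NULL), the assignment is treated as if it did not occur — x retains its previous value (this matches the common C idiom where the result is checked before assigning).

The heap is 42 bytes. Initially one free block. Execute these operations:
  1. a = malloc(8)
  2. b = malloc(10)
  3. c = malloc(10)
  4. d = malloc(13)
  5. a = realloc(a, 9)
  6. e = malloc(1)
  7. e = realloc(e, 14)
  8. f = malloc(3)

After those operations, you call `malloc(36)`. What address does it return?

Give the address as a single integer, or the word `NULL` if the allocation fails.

Op 1: a = malloc(8) -> a = 0; heap: [0-7 ALLOC][8-41 FREE]
Op 2: b = malloc(10) -> b = 8; heap: [0-7 ALLOC][8-17 ALLOC][18-41 FREE]
Op 3: c = malloc(10) -> c = 18; heap: [0-7 ALLOC][8-17 ALLOC][18-27 ALLOC][28-41 FREE]
Op 4: d = malloc(13) -> d = 28; heap: [0-7 ALLOC][8-17 ALLOC][18-27 ALLOC][28-40 ALLOC][41-41 FREE]
Op 5: a = realloc(a, 9) -> NULL (a unchanged); heap: [0-7 ALLOC][8-17 ALLOC][18-27 ALLOC][28-40 ALLOC][41-41 FREE]
Op 6: e = malloc(1) -> e = 41; heap: [0-7 ALLOC][8-17 ALLOC][18-27 ALLOC][28-40 ALLOC][41-41 ALLOC]
Op 7: e = realloc(e, 14) -> NULL (e unchanged); heap: [0-7 ALLOC][8-17 ALLOC][18-27 ALLOC][28-40 ALLOC][41-41 ALLOC]
Op 8: f = malloc(3) -> f = NULL; heap: [0-7 ALLOC][8-17 ALLOC][18-27 ALLOC][28-40 ALLOC][41-41 ALLOC]
malloc(36): first-fit scan over [0-7 ALLOC][8-17 ALLOC][18-27 ALLOC][28-40 ALLOC][41-41 ALLOC] -> NULL

Answer: NULL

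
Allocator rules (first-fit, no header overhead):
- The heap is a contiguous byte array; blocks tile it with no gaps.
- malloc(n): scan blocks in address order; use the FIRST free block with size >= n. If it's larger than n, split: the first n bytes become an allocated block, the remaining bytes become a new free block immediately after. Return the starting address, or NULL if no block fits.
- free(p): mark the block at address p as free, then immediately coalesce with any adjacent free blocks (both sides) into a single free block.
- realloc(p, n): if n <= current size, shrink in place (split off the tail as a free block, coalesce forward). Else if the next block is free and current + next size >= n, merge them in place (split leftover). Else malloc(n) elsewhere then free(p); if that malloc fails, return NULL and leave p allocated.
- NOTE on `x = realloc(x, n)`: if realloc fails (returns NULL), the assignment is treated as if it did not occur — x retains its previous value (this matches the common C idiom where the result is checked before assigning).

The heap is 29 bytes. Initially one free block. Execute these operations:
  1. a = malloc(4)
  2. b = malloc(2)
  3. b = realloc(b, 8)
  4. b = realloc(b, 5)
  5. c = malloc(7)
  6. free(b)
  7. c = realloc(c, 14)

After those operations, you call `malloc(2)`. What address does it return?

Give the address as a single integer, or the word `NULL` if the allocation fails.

Op 1: a = malloc(4) -> a = 0; heap: [0-3 ALLOC][4-28 FREE]
Op 2: b = malloc(2) -> b = 4; heap: [0-3 ALLOC][4-5 ALLOC][6-28 FREE]
Op 3: b = realloc(b, 8) -> b = 4; heap: [0-3 ALLOC][4-11 ALLOC][12-28 FREE]
Op 4: b = realloc(b, 5) -> b = 4; heap: [0-3 ALLOC][4-8 ALLOC][9-28 FREE]
Op 5: c = malloc(7) -> c = 9; heap: [0-3 ALLOC][4-8 ALLOC][9-15 ALLOC][16-28 FREE]
Op 6: free(b) -> (freed b); heap: [0-3 ALLOC][4-8 FREE][9-15 ALLOC][16-28 FREE]
Op 7: c = realloc(c, 14) -> c = 9; heap: [0-3 ALLOC][4-8 FREE][9-22 ALLOC][23-28 FREE]
malloc(2): first-fit scan over [0-3 ALLOC][4-8 FREE][9-22 ALLOC][23-28 FREE] -> 4

Answer: 4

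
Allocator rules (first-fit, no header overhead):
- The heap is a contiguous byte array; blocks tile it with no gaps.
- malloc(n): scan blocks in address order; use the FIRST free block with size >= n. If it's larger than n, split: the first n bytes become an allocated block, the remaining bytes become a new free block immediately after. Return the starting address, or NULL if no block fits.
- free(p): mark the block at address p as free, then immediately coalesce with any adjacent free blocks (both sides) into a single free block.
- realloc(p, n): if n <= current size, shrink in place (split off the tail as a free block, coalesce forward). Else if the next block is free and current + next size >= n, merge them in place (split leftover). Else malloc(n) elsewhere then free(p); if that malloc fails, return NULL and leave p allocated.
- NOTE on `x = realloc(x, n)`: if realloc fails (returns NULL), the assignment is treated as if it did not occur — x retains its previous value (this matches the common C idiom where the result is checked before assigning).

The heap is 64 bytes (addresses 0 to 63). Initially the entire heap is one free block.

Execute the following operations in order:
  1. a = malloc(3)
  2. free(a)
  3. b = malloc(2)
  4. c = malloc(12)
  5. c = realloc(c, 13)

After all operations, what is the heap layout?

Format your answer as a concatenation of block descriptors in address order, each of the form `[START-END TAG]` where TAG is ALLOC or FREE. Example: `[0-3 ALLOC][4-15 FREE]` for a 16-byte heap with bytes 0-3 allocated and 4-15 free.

Answer: [0-1 ALLOC][2-14 ALLOC][15-63 FREE]

Derivation:
Op 1: a = malloc(3) -> a = 0; heap: [0-2 ALLOC][3-63 FREE]
Op 2: free(a) -> (freed a); heap: [0-63 FREE]
Op 3: b = malloc(2) -> b = 0; heap: [0-1 ALLOC][2-63 FREE]
Op 4: c = malloc(12) -> c = 2; heap: [0-1 ALLOC][2-13 ALLOC][14-63 FREE]
Op 5: c = realloc(c, 13) -> c = 2; heap: [0-1 ALLOC][2-14 ALLOC][15-63 FREE]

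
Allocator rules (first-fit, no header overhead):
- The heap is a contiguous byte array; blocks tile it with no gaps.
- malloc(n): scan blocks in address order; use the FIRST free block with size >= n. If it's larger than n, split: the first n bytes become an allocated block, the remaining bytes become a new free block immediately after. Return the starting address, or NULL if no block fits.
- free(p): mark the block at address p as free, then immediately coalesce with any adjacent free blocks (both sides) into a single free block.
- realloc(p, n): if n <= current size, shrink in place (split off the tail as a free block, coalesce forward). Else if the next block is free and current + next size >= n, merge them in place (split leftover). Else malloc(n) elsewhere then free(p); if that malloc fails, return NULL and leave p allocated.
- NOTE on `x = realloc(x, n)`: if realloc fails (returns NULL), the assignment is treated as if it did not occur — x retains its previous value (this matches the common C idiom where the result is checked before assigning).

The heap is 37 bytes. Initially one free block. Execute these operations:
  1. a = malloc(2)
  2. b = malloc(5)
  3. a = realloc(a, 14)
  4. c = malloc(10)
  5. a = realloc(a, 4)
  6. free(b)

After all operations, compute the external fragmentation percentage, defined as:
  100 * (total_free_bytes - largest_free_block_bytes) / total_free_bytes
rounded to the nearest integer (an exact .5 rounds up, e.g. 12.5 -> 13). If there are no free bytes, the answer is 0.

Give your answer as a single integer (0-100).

Answer: 57

Derivation:
Op 1: a = malloc(2) -> a = 0; heap: [0-1 ALLOC][2-36 FREE]
Op 2: b = malloc(5) -> b = 2; heap: [0-1 ALLOC][2-6 ALLOC][7-36 FREE]
Op 3: a = realloc(a, 14) -> a = 7; heap: [0-1 FREE][2-6 ALLOC][7-20 ALLOC][21-36 FREE]
Op 4: c = malloc(10) -> c = 21; heap: [0-1 FREE][2-6 ALLOC][7-20 ALLOC][21-30 ALLOC][31-36 FREE]
Op 5: a = realloc(a, 4) -> a = 7; heap: [0-1 FREE][2-6 ALLOC][7-10 ALLOC][11-20 FREE][21-30 ALLOC][31-36 FREE]
Op 6: free(b) -> (freed b); heap: [0-6 FREE][7-10 ALLOC][11-20 FREE][21-30 ALLOC][31-36 FREE]
Free blocks: [7 10 6] total_free=23 largest=10 -> 100*(23-10)/23 = 1300/23 ≈ 56.522 -> rounds to 57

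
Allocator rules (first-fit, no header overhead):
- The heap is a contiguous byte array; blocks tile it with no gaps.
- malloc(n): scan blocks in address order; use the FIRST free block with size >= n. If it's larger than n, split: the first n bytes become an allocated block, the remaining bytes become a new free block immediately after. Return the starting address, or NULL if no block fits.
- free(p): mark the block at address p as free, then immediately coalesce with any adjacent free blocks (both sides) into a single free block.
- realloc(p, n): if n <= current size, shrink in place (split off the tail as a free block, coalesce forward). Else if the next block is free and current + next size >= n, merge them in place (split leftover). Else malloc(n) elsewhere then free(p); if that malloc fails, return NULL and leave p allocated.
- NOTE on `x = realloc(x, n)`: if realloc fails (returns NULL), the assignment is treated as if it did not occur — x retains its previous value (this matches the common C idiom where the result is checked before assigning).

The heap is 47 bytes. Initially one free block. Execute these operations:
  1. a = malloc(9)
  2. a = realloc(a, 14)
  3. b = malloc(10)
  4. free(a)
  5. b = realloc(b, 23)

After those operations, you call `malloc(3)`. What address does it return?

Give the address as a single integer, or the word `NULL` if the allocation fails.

Op 1: a = malloc(9) -> a = 0; heap: [0-8 ALLOC][9-46 FREE]
Op 2: a = realloc(a, 14) -> a = 0; heap: [0-13 ALLOC][14-46 FREE]
Op 3: b = malloc(10) -> b = 14; heap: [0-13 ALLOC][14-23 ALLOC][24-46 FREE]
Op 4: free(a) -> (freed a); heap: [0-13 FREE][14-23 ALLOC][24-46 FREE]
Op 5: b = realloc(b, 23) -> b = 14; heap: [0-13 FREE][14-36 ALLOC][37-46 FREE]
malloc(3): first-fit scan over [0-13 FREE][14-36 ALLOC][37-46 FREE] -> 0

Answer: 0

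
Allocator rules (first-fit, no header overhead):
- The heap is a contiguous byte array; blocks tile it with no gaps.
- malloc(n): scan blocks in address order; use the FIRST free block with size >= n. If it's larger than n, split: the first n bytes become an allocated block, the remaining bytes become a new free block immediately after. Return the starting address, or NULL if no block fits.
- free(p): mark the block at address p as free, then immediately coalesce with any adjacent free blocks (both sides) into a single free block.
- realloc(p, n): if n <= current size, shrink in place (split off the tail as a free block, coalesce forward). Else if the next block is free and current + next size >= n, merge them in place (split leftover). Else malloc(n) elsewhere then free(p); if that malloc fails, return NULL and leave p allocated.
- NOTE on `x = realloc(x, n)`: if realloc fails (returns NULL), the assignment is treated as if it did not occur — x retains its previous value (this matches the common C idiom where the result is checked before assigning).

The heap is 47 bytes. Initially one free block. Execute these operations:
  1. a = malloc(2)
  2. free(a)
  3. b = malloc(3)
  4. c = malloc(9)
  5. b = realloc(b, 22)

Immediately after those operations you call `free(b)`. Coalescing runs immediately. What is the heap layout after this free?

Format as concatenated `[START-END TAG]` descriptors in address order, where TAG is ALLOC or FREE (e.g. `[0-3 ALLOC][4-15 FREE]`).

Answer: [0-2 FREE][3-11 ALLOC][12-46 FREE]

Derivation:
Op 1: a = malloc(2) -> a = 0; heap: [0-1 ALLOC][2-46 FREE]
Op 2: free(a) -> (freed a); heap: [0-46 FREE]
Op 3: b = malloc(3) -> b = 0; heap: [0-2 ALLOC][3-46 FREE]
Op 4: c = malloc(9) -> c = 3; heap: [0-2 ALLOC][3-11 ALLOC][12-46 FREE]
Op 5: b = realloc(b, 22) -> b = 12; heap: [0-2 FREE][3-11 ALLOC][12-33 ALLOC][34-46 FREE]
free(b): b = 12 -> block [12-33 ALLOC]; mark free, coalesce with adjacent free neighbors -> [0-2 FREE][3-11 ALLOC][12-46 FREE]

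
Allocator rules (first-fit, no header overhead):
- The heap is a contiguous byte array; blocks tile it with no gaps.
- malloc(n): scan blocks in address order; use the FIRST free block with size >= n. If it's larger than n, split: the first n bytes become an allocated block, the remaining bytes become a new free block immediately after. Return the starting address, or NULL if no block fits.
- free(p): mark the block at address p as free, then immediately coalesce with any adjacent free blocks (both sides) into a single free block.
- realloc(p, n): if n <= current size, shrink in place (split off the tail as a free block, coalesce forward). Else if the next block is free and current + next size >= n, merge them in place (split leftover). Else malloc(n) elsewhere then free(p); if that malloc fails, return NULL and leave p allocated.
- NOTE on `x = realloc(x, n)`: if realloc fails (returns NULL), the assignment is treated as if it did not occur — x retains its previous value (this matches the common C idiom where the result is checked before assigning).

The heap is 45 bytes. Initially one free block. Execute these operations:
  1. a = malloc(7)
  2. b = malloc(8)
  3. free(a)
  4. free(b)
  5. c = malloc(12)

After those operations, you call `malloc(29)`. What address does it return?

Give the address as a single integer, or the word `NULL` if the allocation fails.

Answer: 12

Derivation:
Op 1: a = malloc(7) -> a = 0; heap: [0-6 ALLOC][7-44 FREE]
Op 2: b = malloc(8) -> b = 7; heap: [0-6 ALLOC][7-14 ALLOC][15-44 FREE]
Op 3: free(a) -> (freed a); heap: [0-6 FREE][7-14 ALLOC][15-44 FREE]
Op 4: free(b) -> (freed b); heap: [0-44 FREE]
Op 5: c = malloc(12) -> c = 0; heap: [0-11 ALLOC][12-44 FREE]
malloc(29): first-fit scan over [0-11 ALLOC][12-44 FREE] -> 12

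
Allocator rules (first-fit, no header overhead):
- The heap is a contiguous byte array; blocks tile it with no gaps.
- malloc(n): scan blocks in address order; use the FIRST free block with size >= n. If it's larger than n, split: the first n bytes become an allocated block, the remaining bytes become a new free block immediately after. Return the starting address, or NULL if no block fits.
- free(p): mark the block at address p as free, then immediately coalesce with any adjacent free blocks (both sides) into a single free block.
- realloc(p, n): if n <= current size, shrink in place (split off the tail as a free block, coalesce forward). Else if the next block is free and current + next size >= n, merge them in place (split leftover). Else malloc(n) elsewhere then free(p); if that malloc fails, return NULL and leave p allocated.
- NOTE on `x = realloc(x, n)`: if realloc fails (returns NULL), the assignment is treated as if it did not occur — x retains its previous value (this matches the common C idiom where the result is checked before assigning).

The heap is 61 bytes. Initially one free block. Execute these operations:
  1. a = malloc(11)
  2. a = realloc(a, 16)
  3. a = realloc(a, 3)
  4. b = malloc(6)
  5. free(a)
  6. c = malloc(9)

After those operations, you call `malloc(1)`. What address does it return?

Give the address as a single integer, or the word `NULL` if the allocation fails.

Answer: 0

Derivation:
Op 1: a = malloc(11) -> a = 0; heap: [0-10 ALLOC][11-60 FREE]
Op 2: a = realloc(a, 16) -> a = 0; heap: [0-15 ALLOC][16-60 FREE]
Op 3: a = realloc(a, 3) -> a = 0; heap: [0-2 ALLOC][3-60 FREE]
Op 4: b = malloc(6) -> b = 3; heap: [0-2 ALLOC][3-8 ALLOC][9-60 FREE]
Op 5: free(a) -> (freed a); heap: [0-2 FREE][3-8 ALLOC][9-60 FREE]
Op 6: c = malloc(9) -> c = 9; heap: [0-2 FREE][3-8 ALLOC][9-17 ALLOC][18-60 FREE]
malloc(1): first-fit scan over [0-2 FREE][3-8 ALLOC][9-17 ALLOC][18-60 FREE] -> 0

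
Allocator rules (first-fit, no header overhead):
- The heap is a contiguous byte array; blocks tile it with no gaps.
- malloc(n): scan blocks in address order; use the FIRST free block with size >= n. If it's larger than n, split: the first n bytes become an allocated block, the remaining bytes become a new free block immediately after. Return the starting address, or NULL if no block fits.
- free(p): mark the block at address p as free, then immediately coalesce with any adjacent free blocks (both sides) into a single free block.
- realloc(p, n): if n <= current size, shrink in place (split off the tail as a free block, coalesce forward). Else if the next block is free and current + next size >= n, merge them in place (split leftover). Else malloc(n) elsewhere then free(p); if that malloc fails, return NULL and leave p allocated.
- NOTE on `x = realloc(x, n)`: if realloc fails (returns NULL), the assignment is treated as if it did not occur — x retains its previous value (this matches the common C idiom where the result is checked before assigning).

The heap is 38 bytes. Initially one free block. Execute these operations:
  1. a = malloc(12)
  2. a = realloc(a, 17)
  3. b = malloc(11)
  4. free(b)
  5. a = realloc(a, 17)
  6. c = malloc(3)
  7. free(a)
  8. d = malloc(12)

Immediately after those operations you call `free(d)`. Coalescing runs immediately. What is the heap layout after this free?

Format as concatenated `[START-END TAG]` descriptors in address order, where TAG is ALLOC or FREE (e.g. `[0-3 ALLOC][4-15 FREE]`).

Op 1: a = malloc(12) -> a = 0; heap: [0-11 ALLOC][12-37 FREE]
Op 2: a = realloc(a, 17) -> a = 0; heap: [0-16 ALLOC][17-37 FREE]
Op 3: b = malloc(11) -> b = 17; heap: [0-16 ALLOC][17-27 ALLOC][28-37 FREE]
Op 4: free(b) -> (freed b); heap: [0-16 ALLOC][17-37 FREE]
Op 5: a = realloc(a, 17) -> a = 0; heap: [0-16 ALLOC][17-37 FREE]
Op 6: c = malloc(3) -> c = 17; heap: [0-16 ALLOC][17-19 ALLOC][20-37 FREE]
Op 7: free(a) -> (freed a); heap: [0-16 FREE][17-19 ALLOC][20-37 FREE]
Op 8: d = malloc(12) -> d = 0; heap: [0-11 ALLOC][12-16 FREE][17-19 ALLOC][20-37 FREE]
free(d): d = 0 -> block [0-11 ALLOC]; mark free, coalesce with adjacent free neighbors -> [0-16 FREE][17-19 ALLOC][20-37 FREE]

Answer: [0-16 FREE][17-19 ALLOC][20-37 FREE]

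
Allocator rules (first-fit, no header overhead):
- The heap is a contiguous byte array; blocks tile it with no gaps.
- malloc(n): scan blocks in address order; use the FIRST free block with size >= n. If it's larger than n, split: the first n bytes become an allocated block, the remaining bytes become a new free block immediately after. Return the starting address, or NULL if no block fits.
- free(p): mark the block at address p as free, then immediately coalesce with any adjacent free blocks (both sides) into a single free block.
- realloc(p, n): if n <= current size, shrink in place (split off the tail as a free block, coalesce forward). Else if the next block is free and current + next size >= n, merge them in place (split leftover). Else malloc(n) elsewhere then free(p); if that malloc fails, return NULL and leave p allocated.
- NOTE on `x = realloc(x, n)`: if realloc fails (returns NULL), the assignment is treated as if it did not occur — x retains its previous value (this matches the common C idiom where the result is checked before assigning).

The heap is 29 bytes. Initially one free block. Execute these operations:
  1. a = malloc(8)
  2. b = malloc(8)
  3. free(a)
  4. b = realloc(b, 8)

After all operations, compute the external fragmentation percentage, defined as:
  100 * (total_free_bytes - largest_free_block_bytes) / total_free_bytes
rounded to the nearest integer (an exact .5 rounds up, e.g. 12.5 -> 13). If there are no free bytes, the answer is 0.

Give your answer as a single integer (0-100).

Answer: 38

Derivation:
Op 1: a = malloc(8) -> a = 0; heap: [0-7 ALLOC][8-28 FREE]
Op 2: b = malloc(8) -> b = 8; heap: [0-7 ALLOC][8-15 ALLOC][16-28 FREE]
Op 3: free(a) -> (freed a); heap: [0-7 FREE][8-15 ALLOC][16-28 FREE]
Op 4: b = realloc(b, 8) -> b = 8; heap: [0-7 FREE][8-15 ALLOC][16-28 FREE]
Free blocks: [8 13] total_free=21 largest=13 -> 100*(21-13)/21 = 800/21 ≈ 38.095 -> rounds to 38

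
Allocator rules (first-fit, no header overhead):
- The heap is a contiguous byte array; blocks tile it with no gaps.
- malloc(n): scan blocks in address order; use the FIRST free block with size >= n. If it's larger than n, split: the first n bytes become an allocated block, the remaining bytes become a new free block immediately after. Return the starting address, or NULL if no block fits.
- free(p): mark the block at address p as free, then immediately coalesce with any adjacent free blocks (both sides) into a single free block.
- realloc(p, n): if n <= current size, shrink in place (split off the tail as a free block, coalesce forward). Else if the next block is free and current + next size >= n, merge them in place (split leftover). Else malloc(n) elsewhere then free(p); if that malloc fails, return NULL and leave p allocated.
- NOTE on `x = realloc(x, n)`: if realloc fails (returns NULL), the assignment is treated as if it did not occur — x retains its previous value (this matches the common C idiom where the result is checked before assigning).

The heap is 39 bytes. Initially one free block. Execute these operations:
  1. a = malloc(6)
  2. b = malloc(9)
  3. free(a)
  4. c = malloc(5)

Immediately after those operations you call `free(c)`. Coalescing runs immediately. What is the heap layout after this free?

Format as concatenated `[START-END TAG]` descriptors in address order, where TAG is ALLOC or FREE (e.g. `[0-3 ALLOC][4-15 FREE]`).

Answer: [0-5 FREE][6-14 ALLOC][15-38 FREE]

Derivation:
Op 1: a = malloc(6) -> a = 0; heap: [0-5 ALLOC][6-38 FREE]
Op 2: b = malloc(9) -> b = 6; heap: [0-5 ALLOC][6-14 ALLOC][15-38 FREE]
Op 3: free(a) -> (freed a); heap: [0-5 FREE][6-14 ALLOC][15-38 FREE]
Op 4: c = malloc(5) -> c = 0; heap: [0-4 ALLOC][5-5 FREE][6-14 ALLOC][15-38 FREE]
free(c): c = 0 -> block [0-4 ALLOC]; mark free, coalesce with adjacent free neighbors -> [0-5 FREE][6-14 ALLOC][15-38 FREE]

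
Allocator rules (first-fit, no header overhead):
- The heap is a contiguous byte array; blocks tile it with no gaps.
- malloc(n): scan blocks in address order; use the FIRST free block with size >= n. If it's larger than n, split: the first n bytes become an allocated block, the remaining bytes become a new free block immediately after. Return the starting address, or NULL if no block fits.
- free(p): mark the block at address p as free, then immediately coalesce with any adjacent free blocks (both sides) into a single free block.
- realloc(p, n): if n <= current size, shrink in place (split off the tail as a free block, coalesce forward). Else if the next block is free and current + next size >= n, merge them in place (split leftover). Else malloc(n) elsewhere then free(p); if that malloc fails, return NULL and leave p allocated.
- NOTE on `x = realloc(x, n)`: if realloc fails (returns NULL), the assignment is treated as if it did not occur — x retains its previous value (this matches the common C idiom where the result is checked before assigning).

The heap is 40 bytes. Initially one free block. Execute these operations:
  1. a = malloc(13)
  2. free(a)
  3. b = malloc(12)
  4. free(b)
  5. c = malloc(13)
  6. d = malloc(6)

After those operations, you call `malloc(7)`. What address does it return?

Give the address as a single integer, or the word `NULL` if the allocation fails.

Answer: 19

Derivation:
Op 1: a = malloc(13) -> a = 0; heap: [0-12 ALLOC][13-39 FREE]
Op 2: free(a) -> (freed a); heap: [0-39 FREE]
Op 3: b = malloc(12) -> b = 0; heap: [0-11 ALLOC][12-39 FREE]
Op 4: free(b) -> (freed b); heap: [0-39 FREE]
Op 5: c = malloc(13) -> c = 0; heap: [0-12 ALLOC][13-39 FREE]
Op 6: d = malloc(6) -> d = 13; heap: [0-12 ALLOC][13-18 ALLOC][19-39 FREE]
malloc(7): first-fit scan over [0-12 ALLOC][13-18 ALLOC][19-39 FREE] -> 19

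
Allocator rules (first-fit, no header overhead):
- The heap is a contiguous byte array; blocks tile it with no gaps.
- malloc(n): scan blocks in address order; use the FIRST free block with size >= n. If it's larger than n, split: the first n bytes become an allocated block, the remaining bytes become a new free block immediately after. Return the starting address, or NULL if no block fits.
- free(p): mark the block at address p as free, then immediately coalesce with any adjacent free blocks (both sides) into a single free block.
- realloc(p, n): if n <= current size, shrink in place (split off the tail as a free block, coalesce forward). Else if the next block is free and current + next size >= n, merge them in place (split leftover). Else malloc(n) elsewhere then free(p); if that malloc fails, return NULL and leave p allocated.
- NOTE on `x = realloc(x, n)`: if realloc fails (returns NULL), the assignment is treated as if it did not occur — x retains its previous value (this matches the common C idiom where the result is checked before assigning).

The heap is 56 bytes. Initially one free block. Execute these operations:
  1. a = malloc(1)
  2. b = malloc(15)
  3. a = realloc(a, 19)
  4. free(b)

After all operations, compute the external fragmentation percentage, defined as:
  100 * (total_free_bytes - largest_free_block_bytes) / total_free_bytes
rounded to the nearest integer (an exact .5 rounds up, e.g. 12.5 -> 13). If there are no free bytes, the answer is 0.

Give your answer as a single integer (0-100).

Op 1: a = malloc(1) -> a = 0; heap: [0-0 ALLOC][1-55 FREE]
Op 2: b = malloc(15) -> b = 1; heap: [0-0 ALLOC][1-15 ALLOC][16-55 FREE]
Op 3: a = realloc(a, 19) -> a = 16; heap: [0-0 FREE][1-15 ALLOC][16-34 ALLOC][35-55 FREE]
Op 4: free(b) -> (freed b); heap: [0-15 FREE][16-34 ALLOC][35-55 FREE]
Free blocks: [16 21] total_free=37 largest=21 -> 100*(37-21)/37 = 1600/37 ≈ 43.243 -> rounds to 43

Answer: 43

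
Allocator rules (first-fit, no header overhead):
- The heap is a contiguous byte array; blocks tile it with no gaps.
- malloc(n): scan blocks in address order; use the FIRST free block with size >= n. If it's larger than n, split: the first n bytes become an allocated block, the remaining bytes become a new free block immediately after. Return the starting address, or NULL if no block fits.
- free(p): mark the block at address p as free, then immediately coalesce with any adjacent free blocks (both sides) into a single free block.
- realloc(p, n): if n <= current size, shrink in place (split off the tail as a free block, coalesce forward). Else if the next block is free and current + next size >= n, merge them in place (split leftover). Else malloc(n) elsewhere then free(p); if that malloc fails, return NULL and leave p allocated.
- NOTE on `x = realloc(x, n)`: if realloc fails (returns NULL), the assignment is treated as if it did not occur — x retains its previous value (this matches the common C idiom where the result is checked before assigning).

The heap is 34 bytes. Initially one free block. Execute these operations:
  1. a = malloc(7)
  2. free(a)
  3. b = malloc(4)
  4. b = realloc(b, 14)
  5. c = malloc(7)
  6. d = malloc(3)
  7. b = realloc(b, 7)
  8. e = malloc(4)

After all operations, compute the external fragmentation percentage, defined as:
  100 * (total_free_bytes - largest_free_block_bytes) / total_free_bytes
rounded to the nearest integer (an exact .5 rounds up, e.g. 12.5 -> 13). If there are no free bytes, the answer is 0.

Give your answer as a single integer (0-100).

Op 1: a = malloc(7) -> a = 0; heap: [0-6 ALLOC][7-33 FREE]
Op 2: free(a) -> (freed a); heap: [0-33 FREE]
Op 3: b = malloc(4) -> b = 0; heap: [0-3 ALLOC][4-33 FREE]
Op 4: b = realloc(b, 14) -> b = 0; heap: [0-13 ALLOC][14-33 FREE]
Op 5: c = malloc(7) -> c = 14; heap: [0-13 ALLOC][14-20 ALLOC][21-33 FREE]
Op 6: d = malloc(3) -> d = 21; heap: [0-13 ALLOC][14-20 ALLOC][21-23 ALLOC][24-33 FREE]
Op 7: b = realloc(b, 7) -> b = 0; heap: [0-6 ALLOC][7-13 FREE][14-20 ALLOC][21-23 ALLOC][24-33 FREE]
Op 8: e = malloc(4) -> e = 7; heap: [0-6 ALLOC][7-10 ALLOC][11-13 FREE][14-20 ALLOC][21-23 ALLOC][24-33 FREE]
Free blocks: [3 10] total_free=13 largest=10 -> 100*(13-10)/13 = 300/13 ≈ 23.077 -> rounds to 23

Answer: 23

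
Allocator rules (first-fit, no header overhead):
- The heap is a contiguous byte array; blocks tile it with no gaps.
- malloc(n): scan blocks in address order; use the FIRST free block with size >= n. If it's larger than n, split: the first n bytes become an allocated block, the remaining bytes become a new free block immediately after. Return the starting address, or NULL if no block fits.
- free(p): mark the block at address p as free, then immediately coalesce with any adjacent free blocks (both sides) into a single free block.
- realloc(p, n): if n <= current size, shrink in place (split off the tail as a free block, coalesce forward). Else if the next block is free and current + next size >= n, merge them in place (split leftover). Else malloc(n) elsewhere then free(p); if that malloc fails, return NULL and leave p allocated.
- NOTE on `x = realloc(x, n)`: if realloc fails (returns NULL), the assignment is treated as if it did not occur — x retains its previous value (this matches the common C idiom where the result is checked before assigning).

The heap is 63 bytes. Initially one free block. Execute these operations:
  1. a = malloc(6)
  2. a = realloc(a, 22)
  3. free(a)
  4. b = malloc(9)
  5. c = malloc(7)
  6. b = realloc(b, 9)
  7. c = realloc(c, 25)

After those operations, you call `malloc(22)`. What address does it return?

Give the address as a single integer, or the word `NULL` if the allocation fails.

Op 1: a = malloc(6) -> a = 0; heap: [0-5 ALLOC][6-62 FREE]
Op 2: a = realloc(a, 22) -> a = 0; heap: [0-21 ALLOC][22-62 FREE]
Op 3: free(a) -> (freed a); heap: [0-62 FREE]
Op 4: b = malloc(9) -> b = 0; heap: [0-8 ALLOC][9-62 FREE]
Op 5: c = malloc(7) -> c = 9; heap: [0-8 ALLOC][9-15 ALLOC][16-62 FREE]
Op 6: b = realloc(b, 9) -> b = 0; heap: [0-8 ALLOC][9-15 ALLOC][16-62 FREE]
Op 7: c = realloc(c, 25) -> c = 9; heap: [0-8 ALLOC][9-33 ALLOC][34-62 FREE]
malloc(22): first-fit scan over [0-8 ALLOC][9-33 ALLOC][34-62 FREE] -> 34

Answer: 34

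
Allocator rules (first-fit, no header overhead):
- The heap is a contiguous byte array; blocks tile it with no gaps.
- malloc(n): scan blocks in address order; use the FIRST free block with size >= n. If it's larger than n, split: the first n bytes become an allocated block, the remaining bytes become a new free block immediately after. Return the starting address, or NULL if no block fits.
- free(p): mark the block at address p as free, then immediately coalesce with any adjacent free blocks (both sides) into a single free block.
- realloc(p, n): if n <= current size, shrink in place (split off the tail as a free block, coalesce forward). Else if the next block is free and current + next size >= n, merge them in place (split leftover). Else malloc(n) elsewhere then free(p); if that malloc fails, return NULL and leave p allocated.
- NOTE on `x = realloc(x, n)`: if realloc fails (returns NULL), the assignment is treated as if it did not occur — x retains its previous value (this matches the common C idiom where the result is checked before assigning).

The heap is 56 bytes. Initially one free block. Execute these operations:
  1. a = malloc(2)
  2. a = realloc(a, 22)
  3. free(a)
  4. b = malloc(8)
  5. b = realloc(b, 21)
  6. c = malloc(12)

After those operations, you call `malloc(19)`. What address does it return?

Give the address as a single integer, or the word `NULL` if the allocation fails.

Answer: 33

Derivation:
Op 1: a = malloc(2) -> a = 0; heap: [0-1 ALLOC][2-55 FREE]
Op 2: a = realloc(a, 22) -> a = 0; heap: [0-21 ALLOC][22-55 FREE]
Op 3: free(a) -> (freed a); heap: [0-55 FREE]
Op 4: b = malloc(8) -> b = 0; heap: [0-7 ALLOC][8-55 FREE]
Op 5: b = realloc(b, 21) -> b = 0; heap: [0-20 ALLOC][21-55 FREE]
Op 6: c = malloc(12) -> c = 21; heap: [0-20 ALLOC][21-32 ALLOC][33-55 FREE]
malloc(19): first-fit scan over [0-20 ALLOC][21-32 ALLOC][33-55 FREE] -> 33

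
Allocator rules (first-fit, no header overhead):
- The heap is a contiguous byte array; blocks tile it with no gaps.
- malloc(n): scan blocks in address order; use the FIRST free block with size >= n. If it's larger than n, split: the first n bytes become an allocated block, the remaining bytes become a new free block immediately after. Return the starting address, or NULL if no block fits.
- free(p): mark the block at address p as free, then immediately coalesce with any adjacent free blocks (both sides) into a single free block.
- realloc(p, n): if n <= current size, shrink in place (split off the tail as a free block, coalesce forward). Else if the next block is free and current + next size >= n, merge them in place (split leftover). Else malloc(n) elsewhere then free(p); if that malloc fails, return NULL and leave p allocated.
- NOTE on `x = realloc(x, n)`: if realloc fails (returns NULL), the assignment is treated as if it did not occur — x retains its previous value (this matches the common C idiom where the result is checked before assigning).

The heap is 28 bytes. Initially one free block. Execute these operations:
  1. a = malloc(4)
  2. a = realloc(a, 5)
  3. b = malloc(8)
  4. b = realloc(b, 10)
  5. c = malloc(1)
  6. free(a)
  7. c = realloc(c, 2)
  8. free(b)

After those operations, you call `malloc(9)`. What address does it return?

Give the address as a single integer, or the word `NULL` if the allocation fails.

Answer: 0

Derivation:
Op 1: a = malloc(4) -> a = 0; heap: [0-3 ALLOC][4-27 FREE]
Op 2: a = realloc(a, 5) -> a = 0; heap: [0-4 ALLOC][5-27 FREE]
Op 3: b = malloc(8) -> b = 5; heap: [0-4 ALLOC][5-12 ALLOC][13-27 FREE]
Op 4: b = realloc(b, 10) -> b = 5; heap: [0-4 ALLOC][5-14 ALLOC][15-27 FREE]
Op 5: c = malloc(1) -> c = 15; heap: [0-4 ALLOC][5-14 ALLOC][15-15 ALLOC][16-27 FREE]
Op 6: free(a) -> (freed a); heap: [0-4 FREE][5-14 ALLOC][15-15 ALLOC][16-27 FREE]
Op 7: c = realloc(c, 2) -> c = 15; heap: [0-4 FREE][5-14 ALLOC][15-16 ALLOC][17-27 FREE]
Op 8: free(b) -> (freed b); heap: [0-14 FREE][15-16 ALLOC][17-27 FREE]
malloc(9): first-fit scan over [0-14 FREE][15-16 ALLOC][17-27 FREE] -> 0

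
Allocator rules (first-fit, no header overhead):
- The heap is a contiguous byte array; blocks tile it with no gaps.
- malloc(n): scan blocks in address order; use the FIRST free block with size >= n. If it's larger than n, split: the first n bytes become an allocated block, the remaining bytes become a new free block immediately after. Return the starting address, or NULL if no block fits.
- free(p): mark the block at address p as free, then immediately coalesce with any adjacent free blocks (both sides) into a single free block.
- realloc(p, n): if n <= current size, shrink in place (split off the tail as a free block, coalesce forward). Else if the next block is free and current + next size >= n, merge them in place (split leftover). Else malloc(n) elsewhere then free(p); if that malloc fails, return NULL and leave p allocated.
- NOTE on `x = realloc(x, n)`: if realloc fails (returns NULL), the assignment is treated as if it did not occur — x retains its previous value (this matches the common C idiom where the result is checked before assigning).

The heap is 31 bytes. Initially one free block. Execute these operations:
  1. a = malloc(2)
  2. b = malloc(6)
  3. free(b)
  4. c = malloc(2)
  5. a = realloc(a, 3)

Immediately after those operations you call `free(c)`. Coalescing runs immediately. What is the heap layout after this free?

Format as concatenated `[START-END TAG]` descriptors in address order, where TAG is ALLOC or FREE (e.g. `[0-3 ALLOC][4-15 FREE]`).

Answer: [0-3 FREE][4-6 ALLOC][7-30 FREE]

Derivation:
Op 1: a = malloc(2) -> a = 0; heap: [0-1 ALLOC][2-30 FREE]
Op 2: b = malloc(6) -> b = 2; heap: [0-1 ALLOC][2-7 ALLOC][8-30 FREE]
Op 3: free(b) -> (freed b); heap: [0-1 ALLOC][2-30 FREE]
Op 4: c = malloc(2) -> c = 2; heap: [0-1 ALLOC][2-3 ALLOC][4-30 FREE]
Op 5: a = realloc(a, 3) -> a = 4; heap: [0-1 FREE][2-3 ALLOC][4-6 ALLOC][7-30 FREE]
free(c): c = 2 -> block [2-3 ALLOC]; mark free, coalesce with adjacent free neighbors -> [0-3 FREE][4-6 ALLOC][7-30 FREE]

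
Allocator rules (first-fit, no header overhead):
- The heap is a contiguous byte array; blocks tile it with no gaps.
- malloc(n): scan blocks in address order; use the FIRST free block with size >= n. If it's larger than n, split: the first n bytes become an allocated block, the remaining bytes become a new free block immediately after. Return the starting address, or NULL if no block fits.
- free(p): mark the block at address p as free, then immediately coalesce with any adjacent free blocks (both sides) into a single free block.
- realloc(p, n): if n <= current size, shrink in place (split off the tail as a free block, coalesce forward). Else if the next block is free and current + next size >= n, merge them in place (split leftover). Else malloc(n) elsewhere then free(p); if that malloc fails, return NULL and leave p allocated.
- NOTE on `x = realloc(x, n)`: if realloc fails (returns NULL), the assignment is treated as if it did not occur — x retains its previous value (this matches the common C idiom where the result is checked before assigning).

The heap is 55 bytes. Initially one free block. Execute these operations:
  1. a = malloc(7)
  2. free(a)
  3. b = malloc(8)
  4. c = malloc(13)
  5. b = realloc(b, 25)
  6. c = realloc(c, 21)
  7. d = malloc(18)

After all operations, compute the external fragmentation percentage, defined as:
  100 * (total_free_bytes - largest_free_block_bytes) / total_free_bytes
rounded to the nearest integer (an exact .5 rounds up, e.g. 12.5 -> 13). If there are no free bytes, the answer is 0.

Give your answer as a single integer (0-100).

Answer: 47

Derivation:
Op 1: a = malloc(7) -> a = 0; heap: [0-6 ALLOC][7-54 FREE]
Op 2: free(a) -> (freed a); heap: [0-54 FREE]
Op 3: b = malloc(8) -> b = 0; heap: [0-7 ALLOC][8-54 FREE]
Op 4: c = malloc(13) -> c = 8; heap: [0-7 ALLOC][8-20 ALLOC][21-54 FREE]
Op 5: b = realloc(b, 25) -> b = 21; heap: [0-7 FREE][8-20 ALLOC][21-45 ALLOC][46-54 FREE]
Op 6: c = realloc(c, 21) -> NULL (c unchanged); heap: [0-7 FREE][8-20 ALLOC][21-45 ALLOC][46-54 FREE]
Op 7: d = malloc(18) -> d = NULL; heap: [0-7 FREE][8-20 ALLOC][21-45 ALLOC][46-54 FREE]
Free blocks: [8 9] total_free=17 largest=9 -> 100*(17-9)/17 = 800/17 ≈ 47.059 -> rounds to 47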